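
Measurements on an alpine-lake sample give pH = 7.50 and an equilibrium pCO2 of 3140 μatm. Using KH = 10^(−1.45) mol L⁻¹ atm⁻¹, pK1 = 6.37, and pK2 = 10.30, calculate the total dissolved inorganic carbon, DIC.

DIC = 1.62 mmol/L

[CO2*] = KH · pCO2 = 10^(−1.45) × 3140×10^-6 = 1.114×10^-4 mol/L
α₀ = 1/(1 + K1/[H⁺] + K1K2/[H⁺]²) = 1/(1 + 10^+1.13 + 10^-1.67) = 0.06891
DIC = [CO2*]/α₀ = 1.114×10^-4 / 0.06891 = 1.62 mmol/L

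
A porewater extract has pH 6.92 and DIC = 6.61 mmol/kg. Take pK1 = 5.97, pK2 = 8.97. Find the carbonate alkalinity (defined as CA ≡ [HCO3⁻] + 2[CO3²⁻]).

CA = [HCO3⁻] + 2[CO3²⁻] = (α₁ + 2α₂)·DIC
At pH 6.92: [H⁺]/K1 = 10^-0.95 = 0.11220, K2/[H⁺] = 10^-2.05 = 0.0089125
α₁ = 1/(1 + 0.11220 + 0.0089125) = 1/1.1211 = 0.8920; α₂ = α₁·K2/[H⁺] = 0.007950
α₁ + 2α₂ = 0.9079
CA = 0.9079 × 6.61 = 6.00 mmol/kg

CA = 6.00 mmol/kg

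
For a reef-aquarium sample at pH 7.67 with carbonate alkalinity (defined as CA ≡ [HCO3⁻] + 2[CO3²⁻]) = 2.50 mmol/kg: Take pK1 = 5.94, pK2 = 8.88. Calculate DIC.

CA = [HCO3⁻] + 2[CO3²⁻] = (α₁ + 2α₂)·DIC
At pH 7.67: [H⁺]/K1 = 10^-1.73 = 0.018621, K2/[H⁺] = 10^-1.21 = 0.061660
α₁ = 1/(1 + 0.018621 + 0.061660) = 1/1.0803 = 0.9257; α₂ = α₁·K2/[H⁺] = 0.05708
α₁ + 2α₂ = 1.0398
DIC = CA / (α₁ + 2α₂) = 2.50 / 1.0398 = 2.40 mmol/kg

DIC = 2.40 mmol/kg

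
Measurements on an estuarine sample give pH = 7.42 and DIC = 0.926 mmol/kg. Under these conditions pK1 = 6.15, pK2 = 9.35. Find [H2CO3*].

α₀ = 1 / (1 + K1/[H⁺] + K1K2/[H⁺]²) = 1 / (1 + 10^+1.27 + 10^-0.66)
   = 1 / (1 + 18.621 + 0.21878) = 1/19.840 = 0.05040
[CO2*] = α₀ × DIC = 0.05040 × 0.926 = 0.0467 mmol/kg

[CO2*] = 0.0467 mmol/kg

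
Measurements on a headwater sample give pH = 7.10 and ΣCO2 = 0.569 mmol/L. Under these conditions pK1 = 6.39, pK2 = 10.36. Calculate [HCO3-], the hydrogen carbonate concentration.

[HCO3⁻] = 0.476 mmol/L

α₁ = 1 / (1 + [H⁺]/K1 + K2/[H⁺]) = 1 / (1 + 10^-0.71 + 10^-3.26)
   = 1 / (1 + 0.19498 + 0.00054954) = 1/1.1955 = 0.8364
[HCO3⁻] = α₁ × DIC = 0.8364 × 0.569 = 0.476 mmol/L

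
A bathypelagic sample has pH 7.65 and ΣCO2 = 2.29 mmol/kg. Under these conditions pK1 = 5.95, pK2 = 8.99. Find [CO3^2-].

α₂ = 1 / (1 + [H⁺]/K2 + [H⁺]²/(K1K2)) = 1 / (1 + 10^+1.34 + 10^-0.36)
   = 1 / (1 + 21.878 + 0.43652) = 1/23.314 = 0.04289
[CO3²⁻] = α₂ × DIC = 0.04289 × 2.29 = 0.0982 mmol/kg

[CO3²⁻] = 0.0982 mmol/kg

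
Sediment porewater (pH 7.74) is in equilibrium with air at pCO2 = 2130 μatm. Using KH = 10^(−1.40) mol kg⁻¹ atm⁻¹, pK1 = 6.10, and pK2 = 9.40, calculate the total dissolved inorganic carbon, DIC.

[CO2*] = KH · pCO2 = 10^(−1.40) × 2130×10^-6 = 8.480×10^-5 mol/kg
α₀ = 1/(1 + K1/[H⁺] + K1K2/[H⁺]²) = 1/(1 + 10^+1.64 + 10^-0.02) = 0.02193
DIC = [CO2*]/α₀ = 8.480×10^-5 / 0.02193 = 3.87 mmol/kg

DIC = 3.87 mmol/kg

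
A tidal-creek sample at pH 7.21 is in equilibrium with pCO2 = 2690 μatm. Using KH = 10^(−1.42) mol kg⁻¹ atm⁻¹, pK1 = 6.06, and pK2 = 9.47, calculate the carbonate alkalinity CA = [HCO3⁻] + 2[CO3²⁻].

CA = 1.46 mmol/kg

[CO2*] = KH · pCO2 = 10^(−1.42) × 2690×10^-6 = 1.023×10^-4 mol/kg
α₀ = 1/(1 + K1/[H⁺] + K1K2/[H⁺]²) = 1/(1 + 10^+1.15 + 10^-1.11) = 0.06578
DIC = [CO2*]/α₀ = 1.023×10^-4 / 0.06578 = 1.555 mmol/kg
CA = (α₁ + 2α₂)·DIC = (0.9291 + 2×0.005106) × 1.555 = 1.46 mmol/kg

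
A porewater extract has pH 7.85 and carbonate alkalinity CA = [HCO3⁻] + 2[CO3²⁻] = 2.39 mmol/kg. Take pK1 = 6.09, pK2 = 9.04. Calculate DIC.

DIC = 2.29 mmol/kg

CA = [HCO3⁻] + 2[CO3²⁻] = (α₁ + 2α₂)·DIC
At pH 7.85: [H⁺]/K1 = 10^-1.76 = 0.017378, K2/[H⁺] = 10^-1.19 = 0.064565
α₁ = 1/(1 + 0.017378 + 0.064565) = 1/1.0819 = 0.9243; α₂ = α₁·K2/[H⁺] = 0.05968
α₁ + 2α₂ = 1.0436
DIC = CA / (α₁ + 2α₂) = 2.39 / 1.0436 = 2.29 mmol/kg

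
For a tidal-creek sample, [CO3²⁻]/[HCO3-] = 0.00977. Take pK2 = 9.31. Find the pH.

From K2 = [H⁺][CO3²⁻]/[HCO3-]:  pH = pK2 + log₁₀([CO3²⁻]/[HCO3-])
log₁₀(0.00977) = -2.010
pH = 9.31 + (-2.010) = 7.30

pH = 7.30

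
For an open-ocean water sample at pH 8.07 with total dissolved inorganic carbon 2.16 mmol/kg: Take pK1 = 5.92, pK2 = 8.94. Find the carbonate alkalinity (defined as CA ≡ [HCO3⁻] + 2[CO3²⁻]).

CA = [HCO3⁻] + 2[CO3²⁻] = (α₁ + 2α₂)·DIC
At pH 8.07: [H⁺]/K1 = 10^-2.15 = 0.0070795, K2/[H⁺] = 10^-0.87 = 0.13490
α₁ = 1/(1 + 0.0070795 + 0.13490) = 1/1.1420 = 0.8757; α₂ = α₁·K2/[H⁺] = 0.1181
α₁ + 2α₂ = 1.1119
CA = 1.1119 × 2.16 = 2.40 mmol/kg

CA = 2.40 mmol/kg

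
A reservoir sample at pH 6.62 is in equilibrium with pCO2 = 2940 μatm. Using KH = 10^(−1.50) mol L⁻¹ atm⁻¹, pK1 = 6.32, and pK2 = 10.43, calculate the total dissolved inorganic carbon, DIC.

[CO2*] = KH · pCO2 = 10^(−1.50) × 2940×10^-6 = 9.297×10^-5 mol/L
α₀ = 1/(1 + K1/[H⁺] + K1K2/[H⁺]²) = 1/(1 + 10^+0.30 + 10^-3.51) = 0.3338
DIC = [CO2*]/α₀ = 9.297×10^-5 / 0.3338 = 0.279 mmol/L

DIC = 0.279 mmol/L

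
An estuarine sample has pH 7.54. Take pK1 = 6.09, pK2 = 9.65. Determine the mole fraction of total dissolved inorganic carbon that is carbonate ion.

α₂ = 0.00744

α₂ = 1 / (1 + [H⁺]/K2 + [H⁺]²/(K1K2)) = 1 / (1 + 10^+2.11 + 10^+0.66)
   = 1 / (1 + 128.82 + 4.5709) = 1/134.40 = 0.007441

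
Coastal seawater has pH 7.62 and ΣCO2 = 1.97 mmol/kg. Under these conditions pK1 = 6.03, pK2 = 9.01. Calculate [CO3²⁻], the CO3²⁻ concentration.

[CO3²⁻] = 0.0753 mmol/kg

α₂ = 1 / (1 + [H⁺]/K2 + [H⁺]²/(K1K2)) = 1 / (1 + 10^+1.39 + 10^-0.20)
   = 1 / (1 + 24.547 + 0.63096) = 1/26.178 = 0.03820
[CO3²⁻] = α₂ × DIC = 0.03820 × 1.97 = 0.0753 mmol/kg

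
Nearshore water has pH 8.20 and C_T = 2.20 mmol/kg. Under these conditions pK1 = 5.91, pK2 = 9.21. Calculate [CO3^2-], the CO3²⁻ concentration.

α₂ = 1 / (1 + [H⁺]/K2 + [H⁺]²/(K1K2)) = 1 / (1 + 10^+1.01 + 10^-1.28)
   = 1 / (1 + 10.233 + 0.052481) = 1/11.285 = 0.08861
[CO3²⁻] = α₂ × DIC = 0.08861 × 2.20 = 0.195 mmol/kg

[CO3²⁻] = 0.195 mmol/kg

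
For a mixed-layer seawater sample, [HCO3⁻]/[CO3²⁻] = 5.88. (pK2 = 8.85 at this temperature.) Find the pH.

From K2 = [H⁺][CO3²⁻]/[HCO3⁻]:  pH = pK2 − log₁₀([HCO3⁻]/[CO3²⁻])
log₁₀(5.88) = +0.769
pH = 8.85 − (+0.769) = 8.08

pH = 8.08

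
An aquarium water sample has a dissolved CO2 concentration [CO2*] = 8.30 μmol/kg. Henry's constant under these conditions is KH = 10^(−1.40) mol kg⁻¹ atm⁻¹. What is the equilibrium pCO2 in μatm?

KH = 10^(−1.40) = 3.981×10^-2 mol kg⁻¹ atm⁻¹
pCO2 = [CO2*]/KH = 8.30×10^-6 / 3.981×10^-2 = 2.08×10^-4 atm = 208 μatm

pCO2 = 208 μatm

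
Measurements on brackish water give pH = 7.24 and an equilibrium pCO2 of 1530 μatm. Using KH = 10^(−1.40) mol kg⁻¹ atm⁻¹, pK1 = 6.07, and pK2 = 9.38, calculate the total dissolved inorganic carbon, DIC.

[CO2*] = KH · pCO2 = 10^(−1.40) × 1530×10^-6 = 6.091×10^-5 mol/kg
α₀ = 1/(1 + K1/[H⁺] + K1K2/[H⁺]²) = 1/(1 + 10^+1.17 + 10^-0.97) = 0.06290
DIC = [CO2*]/α₀ = 6.091×10^-5 / 0.06290 = 0.968 mmol/kg

DIC = 0.968 mmol/kg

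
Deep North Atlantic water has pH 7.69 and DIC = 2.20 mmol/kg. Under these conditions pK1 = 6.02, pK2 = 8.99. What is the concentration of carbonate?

α₂ = 1 / (1 + [H⁺]/K2 + [H⁺]²/(K1K2)) = 1 / (1 + 10^+1.30 + 10^-0.37)
   = 1 / (1 + 19.953 + 0.42658) = 1/21.379 = 0.04677
[CO3²⁻] = α₂ × DIC = 0.04677 × 2.20 = 0.103 mmol/kg

[CO3²⁻] = 0.103 mmol/kg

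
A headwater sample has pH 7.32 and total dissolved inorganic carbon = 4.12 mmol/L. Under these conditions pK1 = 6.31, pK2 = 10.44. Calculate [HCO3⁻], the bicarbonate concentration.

[HCO3⁻] = 3.75 mmol/L

α₁ = 1 / (1 + [H⁺]/K1 + K2/[H⁺]) = 1 / (1 + 10^-1.01 + 10^-3.12)
   = 1 / (1 + 0.097724 + 0.00075858) = 1/1.0985 = 0.9103
[HCO3⁻] = α₁ × DIC = 0.9103 × 4.12 = 3.75 mmol/L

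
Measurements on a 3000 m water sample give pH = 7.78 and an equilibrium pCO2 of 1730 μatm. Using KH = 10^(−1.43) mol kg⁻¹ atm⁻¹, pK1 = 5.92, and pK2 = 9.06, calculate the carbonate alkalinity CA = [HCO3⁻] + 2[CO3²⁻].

CA = 5.15 mmol/kg

[CO2*] = KH · pCO2 = 10^(−1.43) × 1730×10^-6 = 6.428×10^-5 mol/kg
α₀ = 1/(1 + K1/[H⁺] + K1K2/[H⁺]²) = 1/(1 + 10^+1.86 + 10^+0.58) = 0.01295
DIC = [CO2*]/α₀ = 6.428×10^-5 / 0.01295 = 4.965 mmol/kg
CA = (α₁ + 2α₂)·DIC = (0.9378 + 2×0.04922) × 4.965 = 5.15 mmol/kg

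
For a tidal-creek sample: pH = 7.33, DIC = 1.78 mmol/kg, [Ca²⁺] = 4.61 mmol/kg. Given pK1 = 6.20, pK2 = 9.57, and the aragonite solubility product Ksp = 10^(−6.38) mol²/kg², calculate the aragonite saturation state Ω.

α₂ = 1 / (1 + [H⁺]/K2 + [H⁺]²/(K1K2)) = 1 / (1 + 10^+2.24 + 10^+1.11)
   = 1 / (1 + 173.78 + 12.882) = 1/187.66 = 0.005329
[CO3²⁻] = α₂ × DIC = 0.005329 × 1.78 = 0.009485 mmol/kg = 9.485 μmol/kg
Ksp = 10^(−6.38) = 4.169×10^-7
Ω = [Ca²⁺][CO3²⁻]/Ksp = (4.61×10^-3)(9.485×10^-6) / 4.169×10^-7 = 0.105

Ω = 0.105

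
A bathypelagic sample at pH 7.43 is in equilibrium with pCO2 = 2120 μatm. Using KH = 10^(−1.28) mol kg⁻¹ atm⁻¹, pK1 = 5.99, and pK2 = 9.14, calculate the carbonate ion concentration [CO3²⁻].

[CO2*] = KH · pCO2 = 10^(−1.28) × 2120×10^-6 = 1.113×10^-4 mol/kg
α₀ = 1/(1 + K1/[H⁺] + K1K2/[H⁺]²) = 1/(1 + 10^+1.44 + 10^-0.27) = 0.03439
DIC = [CO2*]/α₀ = 1.113×10^-4 / 0.03439 = 3.235 mmol/kg
[CO3²⁻] = α₂·DIC; α₂ = 0.01847, so [CO3²⁻] = 0.01847 × 3.235 = 0.0597 mmol/kg

[CO3²⁻] = 0.0597 mmol/kg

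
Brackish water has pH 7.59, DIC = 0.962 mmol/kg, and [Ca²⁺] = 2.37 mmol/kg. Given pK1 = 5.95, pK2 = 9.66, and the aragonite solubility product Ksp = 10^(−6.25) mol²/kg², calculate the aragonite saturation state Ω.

α₂ = 1 / (1 + [H⁺]/K2 + [H⁺]²/(K1K2)) = 1 / (1 + 10^+2.07 + 10^+0.43)
   = 1 / (1 + 117.49 + 2.6915) = 1/121.18 = 0.008252
[CO3²⁻] = α₂ × DIC = 0.008252 × 0.962 = 0.007939 mmol/kg = 7.939 μmol/kg
Ksp = 10^(−6.25) = 5.623×10^-7
Ω = [Ca²⁺][CO3²⁻]/Ksp = (2.37×10^-3)(7.939×10^-6) / 5.623×10^-7 = 0.0335

Ω = 0.0335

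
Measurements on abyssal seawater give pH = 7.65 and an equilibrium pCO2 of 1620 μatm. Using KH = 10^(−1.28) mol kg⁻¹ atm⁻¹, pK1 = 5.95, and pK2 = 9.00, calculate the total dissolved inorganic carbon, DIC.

[CO2*] = KH · pCO2 = 10^(−1.28) × 1620×10^-6 = 8.502×10^-5 mol/kg
α₀ = 1/(1 + K1/[H⁺] + K1K2/[H⁺]²) = 1/(1 + 10^+1.70 + 10^+0.35) = 0.01874
DIC = [CO2*]/α₀ = 8.502×10^-5 / 0.01874 = 4.54 mmol/kg

DIC = 4.54 mmol/kg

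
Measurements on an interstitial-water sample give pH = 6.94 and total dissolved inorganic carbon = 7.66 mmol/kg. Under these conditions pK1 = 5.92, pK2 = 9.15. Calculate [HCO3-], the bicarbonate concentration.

α₁ = 1 / (1 + [H⁺]/K1 + K2/[H⁺]) = 1 / (1 + 10^-1.02 + 10^-2.21)
   = 1 / (1 + 0.095499 + 0.0061660) = 1/1.1017 = 0.9077
[HCO3⁻] = α₁ × DIC = 0.9077 × 7.66 = 6.95 mmol/kg

[HCO3⁻] = 6.95 mmol/kg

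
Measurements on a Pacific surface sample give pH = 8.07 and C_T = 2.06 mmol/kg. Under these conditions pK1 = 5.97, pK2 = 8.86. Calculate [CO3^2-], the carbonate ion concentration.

[CO3²⁻] = 0.286 mmol/kg

α₂ = 1 / (1 + [H⁺]/K2 + [H⁺]²/(K1K2)) = 1 / (1 + 10^+0.79 + 10^-1.31)
   = 1 / (1 + 6.1660 + 0.048978) = 1/7.2149 = 0.1386
[CO3²⁻] = α₂ × DIC = 0.1386 × 2.06 = 0.286 mmol/kg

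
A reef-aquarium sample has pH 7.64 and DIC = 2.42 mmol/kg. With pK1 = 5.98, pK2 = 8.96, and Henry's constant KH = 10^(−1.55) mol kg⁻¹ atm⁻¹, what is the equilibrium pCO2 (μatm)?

pCO2 = 1760 μatm

α₀ = 1 / (1 + K1/[H⁺] + K1K2/[H⁺]²) = 1 / (1 + 10^+1.66 + 10^+0.34)
   = 1 / (1 + 45.709 + 2.1878) = 1/48.897 = 0.02045
[CO2*] = α₀ × DIC = 0.02045 × 2.42 = 0.04949 mmol/kg
pCO2 = [CO2*]/KH = 4.949×10^-5 / 2.818×10^-2 = 1760 μatm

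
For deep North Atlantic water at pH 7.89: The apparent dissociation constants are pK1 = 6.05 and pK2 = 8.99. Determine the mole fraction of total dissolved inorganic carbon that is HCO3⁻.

α₁ = 0.914

α₁ = 1 / (1 + [H⁺]/K1 + K2/[H⁺]) = 1 / (1 + 10^-1.84 + 10^-1.10)
   = 1 / (1 + 0.014454 + 0.079433) = 1/1.0939 = 0.9142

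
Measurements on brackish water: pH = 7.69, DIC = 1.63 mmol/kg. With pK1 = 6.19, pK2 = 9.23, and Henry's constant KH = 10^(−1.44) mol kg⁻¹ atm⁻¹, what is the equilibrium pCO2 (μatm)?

pCO2 = 1340 μatm

α₀ = 1 / (1 + K1/[H⁺] + K1K2/[H⁺]²) = 1 / (1 + 10^+1.50 + 10^-0.04)
   = 1 / (1 + 31.623 + 0.91201) = 1/33.535 = 0.02982
[CO2*] = α₀ × DIC = 0.02982 × 1.63 = 0.04861 mmol/kg
pCO2 = [CO2*]/KH = 4.861×10^-5 / 3.631×10^-2 = 1340 μatm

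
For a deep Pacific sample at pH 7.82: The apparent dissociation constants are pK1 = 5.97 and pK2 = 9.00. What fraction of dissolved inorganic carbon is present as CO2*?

α₀ = 1 / (1 + K1/[H⁺] + K1K2/[H⁺]²) = 1 / (1 + 10^+1.85 + 10^+0.67)
   = 1 / (1 + 70.795 + 4.6774) = 1/76.472 = 0.01308

α₀ = 0.0131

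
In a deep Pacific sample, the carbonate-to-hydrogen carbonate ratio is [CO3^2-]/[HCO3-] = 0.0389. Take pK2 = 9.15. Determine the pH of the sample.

pH = 7.74

From K2 = [H⁺][CO3^2-]/[HCO3-]:  pH = pK2 + log₁₀([CO3^2-]/[HCO3-])
log₁₀(0.0389) = -1.410
pH = 9.15 + (-1.410) = 7.74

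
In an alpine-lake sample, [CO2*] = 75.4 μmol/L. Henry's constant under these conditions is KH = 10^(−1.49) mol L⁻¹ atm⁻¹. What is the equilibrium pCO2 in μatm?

pCO2 = 2330 μatm

KH = 10^(−1.49) = 3.236×10^-2 mol L⁻¹ atm⁻¹
pCO2 = [CO2*]/KH = 75.4×10^-6 / 3.236×10^-2 = 2.33×10^-3 atm = 2330 μatm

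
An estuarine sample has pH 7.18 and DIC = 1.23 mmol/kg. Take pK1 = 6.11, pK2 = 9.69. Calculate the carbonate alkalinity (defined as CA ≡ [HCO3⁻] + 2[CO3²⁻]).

CA = [HCO3⁻] + 2[CO3²⁻] = (α₁ + 2α₂)·DIC
At pH 7.18: [H⁺]/K1 = 10^-1.07 = 0.085114, K2/[H⁺] = 10^-2.51 = 0.0030903
α₁ = 1/(1 + 0.085114 + 0.0030903) = 1/1.0882 = 0.9189; α₂ = α₁·K2/[H⁺] = 0.002840
α₁ + 2α₂ = 0.9246
CA = 0.9246 × 1.23 = 1.14 mmol/kg

CA = 1.14 mmol/kg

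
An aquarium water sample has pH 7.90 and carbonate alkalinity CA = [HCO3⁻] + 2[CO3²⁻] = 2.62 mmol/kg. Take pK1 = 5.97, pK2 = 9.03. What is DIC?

DIC = 2.48 mmol/kg

CA = [HCO3⁻] + 2[CO3²⁻] = (α₁ + 2α₂)·DIC
At pH 7.90: [H⁺]/K1 = 10^-1.93 = 0.011749, K2/[H⁺] = 10^-1.13 = 0.074131
α₁ = 1/(1 + 0.011749 + 0.074131) = 1/1.0859 = 0.9209; α₂ = α₁·K2/[H⁺] = 0.06827
α₁ + 2α₂ = 1.0574
DIC = CA / (α₁ + 2α₂) = 2.62 / 1.0574 = 2.48 mmol/kg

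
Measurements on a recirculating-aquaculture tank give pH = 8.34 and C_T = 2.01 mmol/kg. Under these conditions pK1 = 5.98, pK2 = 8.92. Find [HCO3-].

α₁ = 1 / (1 + [H⁺]/K1 + K2/[H⁺]) = 1 / (1 + 10^-2.36 + 10^-0.58)
   = 1 / (1 + 0.0043652 + 0.26303) = 1/1.2674 = 0.7890
[HCO3⁻] = α₁ × DIC = 0.7890 × 2.01 = 1.59 mmol/kg

[HCO3⁻] = 1.59 mmol/kg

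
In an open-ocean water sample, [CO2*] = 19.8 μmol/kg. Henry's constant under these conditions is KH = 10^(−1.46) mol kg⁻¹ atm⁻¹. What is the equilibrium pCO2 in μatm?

pCO2 = 571 μatm

KH = 10^(−1.46) = 3.467×10^-2 mol kg⁻¹ atm⁻¹
pCO2 = [CO2*]/KH = 19.8×10^-6 / 3.467×10^-2 = 5.71×10^-4 atm = 571 μatm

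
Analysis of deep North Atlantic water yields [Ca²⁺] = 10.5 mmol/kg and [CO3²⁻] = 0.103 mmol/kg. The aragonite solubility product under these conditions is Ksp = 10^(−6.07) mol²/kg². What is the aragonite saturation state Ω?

Ω = 1.27

Ksp = 10^(−6.07) = 8.511×10^-7
Ω = [Ca²⁺][CO3²⁻]/Ksp = (10.5×10^-3)(0.103×10^-3) / 8.511×10^-7 = 1.27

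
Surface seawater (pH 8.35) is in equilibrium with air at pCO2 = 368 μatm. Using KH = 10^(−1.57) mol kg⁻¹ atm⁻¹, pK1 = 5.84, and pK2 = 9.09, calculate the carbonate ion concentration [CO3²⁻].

[CO2*] = KH · pCO2 = 10^(−1.57) × 368×10^-6 = 9.905×10^-6 mol/kg
α₀ = 1/(1 + K1/[H⁺] + K1K2/[H⁺]²) = 1/(1 + 10^+2.51 + 10^+1.77) = 0.002608
DIC = [CO2*]/α₀ = 9.905×10^-6 / 0.002608 = 3.798 mmol/kg
[CO3²⁻] = α₂·DIC; α₂ = 0.1536, so [CO3²⁻] = 0.1536 × 3.798 = 0.583 mmol/kg

[CO3²⁻] = 0.583 mmol/kg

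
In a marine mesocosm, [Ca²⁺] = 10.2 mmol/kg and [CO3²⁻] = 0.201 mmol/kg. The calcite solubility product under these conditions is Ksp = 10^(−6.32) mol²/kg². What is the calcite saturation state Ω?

Ksp = 10^(−6.32) = 4.786×10^-7
Ω = [Ca²⁺][CO3²⁻]/Ksp = (10.2×10^-3)(0.201×10^-3) / 4.786×10^-7 = 4.28

Ω = 4.28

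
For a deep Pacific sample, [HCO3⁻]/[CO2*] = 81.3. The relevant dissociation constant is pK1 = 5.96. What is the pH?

pH = 7.87

From K1 = [H⁺][HCO3⁻]/[CO2*]:  pH = pK1 + log₁₀([HCO3⁻]/[CO2*])
log₁₀(81.3) = +1.910
pH = 5.96 + (+1.910) = 7.87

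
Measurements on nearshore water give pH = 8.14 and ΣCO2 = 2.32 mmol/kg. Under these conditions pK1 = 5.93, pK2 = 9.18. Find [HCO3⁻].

[HCO3⁻] = 2.11 mmol/kg

α₁ = 1 / (1 + [H⁺]/K1 + K2/[H⁺]) = 1 / (1 + 10^-2.21 + 10^-1.04)
   = 1 / (1 + 0.0061660 + 0.091201) = 1/1.0974 = 0.9113
[HCO3⁻] = α₁ × DIC = 0.9113 × 2.32 = 2.11 mmol/kg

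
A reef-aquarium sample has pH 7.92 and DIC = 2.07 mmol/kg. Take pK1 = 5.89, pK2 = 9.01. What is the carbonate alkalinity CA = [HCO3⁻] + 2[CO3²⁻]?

CA = 2.21 mmol/kg

CA = [HCO3⁻] + 2[CO3²⁻] = (α₁ + 2α₂)·DIC
At pH 7.92: [H⁺]/K1 = 10^-2.03 = 0.0093325, K2/[H⁺] = 10^-1.09 = 0.081283
α₁ = 1/(1 + 0.0093325 + 0.081283) = 1/1.0906 = 0.9169; α₂ = α₁·K2/[H⁺] = 0.07453
α₁ + 2α₂ = 1.0660
CA = 1.0660 × 2.07 = 2.21 mmol/kg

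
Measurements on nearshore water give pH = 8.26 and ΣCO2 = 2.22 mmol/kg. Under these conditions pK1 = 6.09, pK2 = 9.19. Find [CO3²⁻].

α₂ = 1 / (1 + [H⁺]/K2 + [H⁺]²/(K1K2)) = 1 / (1 + 10^+0.93 + 10^-1.24)
   = 1 / (1 + 8.5114 + 0.057544) = 1/9.5689 = 0.1045
[CO3²⁻] = α₂ × DIC = 0.1045 × 2.22 = 0.232 mmol/kg

[CO3²⁻] = 0.232 mmol/kg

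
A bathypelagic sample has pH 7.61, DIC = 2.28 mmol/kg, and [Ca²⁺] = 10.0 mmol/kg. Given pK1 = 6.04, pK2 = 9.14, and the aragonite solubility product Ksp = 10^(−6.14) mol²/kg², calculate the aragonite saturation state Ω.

Ω = 0.879

α₂ = 1 / (1 + [H⁺]/K2 + [H⁺]²/(K1K2)) = 1 / (1 + 10^+1.53 + 10^-0.04)
   = 1 / (1 + 33.884 + 0.91201) = 1/35.796 = 0.02794
[CO3²⁻] = α₂ × DIC = 0.02794 × 2.28 = 0.06369 mmol/kg
Ksp = 10^(−6.14) = 7.244×10^-7
Ω = [Ca²⁺][CO3²⁻]/Ksp = (10.0×10^-3)(6.369×10^-5) / 7.244×10^-7 = 0.879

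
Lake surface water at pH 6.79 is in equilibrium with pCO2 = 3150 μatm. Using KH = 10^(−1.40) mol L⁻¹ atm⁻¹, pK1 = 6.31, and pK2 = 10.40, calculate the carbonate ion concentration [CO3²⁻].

[CO3²⁻] = 0.0930 μmol/L

[CO2*] = KH · pCO2 = 10^(−1.40) × 3150×10^-6 = 1.254×10^-4 mol/L
α₀ = 1/(1 + K1/[H⁺] + K1K2/[H⁺]²) = 1/(1 + 10^+0.48 + 10^-3.13) = 0.2487
DIC = [CO2*]/α₀ = 1.254×10^-4 / 0.2487 = 0.5042 mmol/L
[CO3²⁻] = α₂·DIC; α₂ = 0.0001844, so [CO3²⁻] = 0.0001844 × 0.5042 = 9.30×10^-5 mmol/L = 0.0930 μmol/L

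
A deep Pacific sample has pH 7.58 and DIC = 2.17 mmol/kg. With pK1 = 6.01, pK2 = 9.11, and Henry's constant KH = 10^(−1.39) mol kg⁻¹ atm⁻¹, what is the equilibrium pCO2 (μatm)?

pCO2 = 1360 μatm

α₀ = 1 / (1 + K1/[H⁺] + K1K2/[H⁺]²) = 1 / (1 + 10^+1.57 + 10^+0.04)
   = 1 / (1 + 37.154 + 1.0965) = 1/39.250 = 0.02548
[CO2*] = α₀ × DIC = 0.02548 × 2.17 = 0.05529 mmol/kg
pCO2 = [CO2*]/KH = 5.529×10^-5 / 4.074×10^-2 = 1360 μatm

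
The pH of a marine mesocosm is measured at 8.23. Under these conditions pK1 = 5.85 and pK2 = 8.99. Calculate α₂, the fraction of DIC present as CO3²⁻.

α₂ = 0.148

α₂ = 1 / (1 + [H⁺]/K2 + [H⁺]²/(K1K2)) = 1 / (1 + 10^+0.76 + 10^-1.62)
   = 1 / (1 + 5.7544 + 0.023988) = 1/6.7784 = 0.1475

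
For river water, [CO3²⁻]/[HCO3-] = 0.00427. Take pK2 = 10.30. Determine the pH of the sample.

From K2 = [H⁺][CO3²⁻]/[HCO3-]:  pH = pK2 + log₁₀([CO3²⁻]/[HCO3-])
log₁₀(0.00427) = -2.370
pH = 10.30 + (-2.370) = 7.93

pH = 7.93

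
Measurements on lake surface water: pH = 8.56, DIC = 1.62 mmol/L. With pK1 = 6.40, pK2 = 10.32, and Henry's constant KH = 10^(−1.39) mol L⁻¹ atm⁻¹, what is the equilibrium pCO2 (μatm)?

pCO2 = 269 μatm

α₀ = 1 / (1 + K1/[H⁺] + K1K2/[H⁺]²) = 1 / (1 + 10^+2.16 + 10^+0.40)
   = 1 / (1 + 144.54 + 2.5119) = 1/148.06 = 0.006754
[CO2*] = α₀ × DIC = 0.006754 × 1.62 = 0.01094 mmol/L = 10.94 μmol/L
pCO2 = [CO2*]/KH = 1.094×10^-5 / 4.074×10^-2 = 269 μatm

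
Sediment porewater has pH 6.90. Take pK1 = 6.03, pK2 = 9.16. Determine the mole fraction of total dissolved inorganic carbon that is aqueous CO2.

α₀ = 1 / (1 + K1/[H⁺] + K1K2/[H⁺]²) = 1 / (1 + 10^+0.87 + 10^-1.39)
   = 1 / (1 + 7.4131 + 0.040738) = 1/8.4538 = 0.1183

α₀ = 0.118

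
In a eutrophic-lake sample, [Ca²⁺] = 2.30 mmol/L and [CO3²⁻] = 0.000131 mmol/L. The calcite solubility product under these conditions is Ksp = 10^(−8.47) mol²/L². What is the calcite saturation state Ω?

Ω = 0.0889

Ksp = 10^(−8.47) = 3.388×10^-9
Ω = [Ca²⁺][CO3²⁻]/Ksp = (2.30×10^-3)(0.000131×10^-3) / 3.388×10^-9 = 0.0889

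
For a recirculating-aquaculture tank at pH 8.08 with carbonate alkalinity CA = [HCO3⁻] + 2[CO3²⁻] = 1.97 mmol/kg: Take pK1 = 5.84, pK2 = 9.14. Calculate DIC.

DIC = 1.83 mmol/kg

CA = [HCO3⁻] + 2[CO3²⁻] = (α₁ + 2α₂)·DIC
At pH 8.08: [H⁺]/K1 = 10^-2.24 = 0.0057544, K2/[H⁺] = 10^-1.06 = 0.087096
α₁ = 1/(1 + 0.0057544 + 0.087096) = 1/1.0929 = 0.9150; α₂ = α₁·K2/[H⁺] = 0.07970
α₁ + 2α₂ = 1.0744
DIC = CA / (α₁ + 2α₂) = 1.97 / 1.0744 = 1.83 mmol/kg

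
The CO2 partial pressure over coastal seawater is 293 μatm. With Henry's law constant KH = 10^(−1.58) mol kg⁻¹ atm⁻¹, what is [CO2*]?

[CO2*] = 7.71 μmol/kg

KH = 10^(−1.58) = 2.630×10^-2 mol kg⁻¹ atm⁻¹
[CO2*] = KH · pCO2 = 2.630×10^-2 × 293×10^-6 atm = 7.71×10^-6 mol/kg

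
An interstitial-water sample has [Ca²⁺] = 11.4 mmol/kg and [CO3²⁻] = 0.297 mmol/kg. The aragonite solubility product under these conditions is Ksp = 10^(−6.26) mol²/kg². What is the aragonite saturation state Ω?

Ksp = 10^(−6.26) = 5.495×10^-7
Ω = [Ca²⁺][CO3²⁻]/Ksp = (11.4×10^-3)(0.297×10^-3) / 5.495×10^-7 = 6.16

Ω = 6.16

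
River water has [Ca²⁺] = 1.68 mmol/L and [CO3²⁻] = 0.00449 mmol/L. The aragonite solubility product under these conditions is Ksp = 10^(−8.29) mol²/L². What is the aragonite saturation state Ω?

Ω = 1.47

Ksp = 10^(−8.29) = 5.129×10^-9
Ω = [Ca²⁺][CO3²⁻]/Ksp = (1.68×10^-3)(0.00449×10^-3) / 5.129×10^-9 = 1.47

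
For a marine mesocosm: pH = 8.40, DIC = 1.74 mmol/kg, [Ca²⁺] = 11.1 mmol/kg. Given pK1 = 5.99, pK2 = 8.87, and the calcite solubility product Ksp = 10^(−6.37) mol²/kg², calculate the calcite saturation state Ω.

α₂ = 1 / (1 + [H⁺]/K2 + [H⁺]²/(K1K2)) = 1 / (1 + 10^+0.47 + 10^-1.94)
   = 1 / (1 + 2.9512 + 0.011482) = 1/3.9627 = 0.2524
[CO3²⁻] = α₂ × DIC = 0.2524 × 1.74 = 0.4391 mmol/kg
Ksp = 10^(−6.37) = 4.266×10^-7
Ω = [Ca²⁺][CO3²⁻]/Ksp = (11.1×10^-3)(4.391×10^-4) / 4.266×10^-7 = 11.4

Ω = 11.4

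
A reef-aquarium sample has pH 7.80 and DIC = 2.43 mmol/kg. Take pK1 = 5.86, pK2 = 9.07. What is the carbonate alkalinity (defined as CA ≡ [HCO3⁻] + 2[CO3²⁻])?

CA = 2.53 mmol/kg

CA = [HCO3⁻] + 2[CO3²⁻] = (α₁ + 2α₂)·DIC
At pH 7.80: [H⁺]/K1 = 10^-1.94 = 0.011482, K2/[H⁺] = 10^-1.27 = 0.053703
α₁ = 1/(1 + 0.011482 + 0.053703) = 1/1.0652 = 0.9388; α₂ = α₁·K2/[H⁺] = 0.05042
α₁ + 2α₂ = 1.0396
CA = 1.0396 × 2.43 = 2.53 mmol/kg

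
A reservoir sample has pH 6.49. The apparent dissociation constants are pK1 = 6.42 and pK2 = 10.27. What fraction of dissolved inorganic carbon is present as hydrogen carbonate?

α₁ = 0.540

α₁ = 1 / (1 + [H⁺]/K1 + K2/[H⁺]) = 1 / (1 + 10^-0.07 + 10^-3.78)
   = 1 / (1 + 0.85114 + 0.00016596) = 1/1.8513 = 0.5402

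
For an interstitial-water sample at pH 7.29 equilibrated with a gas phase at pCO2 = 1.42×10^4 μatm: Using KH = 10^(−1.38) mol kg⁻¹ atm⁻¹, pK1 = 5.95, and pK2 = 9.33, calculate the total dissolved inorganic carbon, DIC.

[CO2*] = KH · pCO2 = 10^(−1.38) × 1.42×10^4×10^-6 = 5.920×10^-4 mol/kg
α₀ = 1/(1 + K1/[H⁺] + K1K2/[H⁺]²) = 1/(1 + 10^+1.34 + 10^-0.70) = 0.04333
DIC = [CO2*]/α₀ = 5.920×10^-4 / 0.04333 = 13.7 mmol/kg

DIC = 13.7 mmol/kg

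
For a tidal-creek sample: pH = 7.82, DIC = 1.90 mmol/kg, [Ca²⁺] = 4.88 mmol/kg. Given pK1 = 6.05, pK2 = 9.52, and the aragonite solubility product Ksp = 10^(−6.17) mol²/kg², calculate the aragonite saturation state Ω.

Ω = 0.264

α₂ = 1 / (1 + [H⁺]/K2 + [H⁺]²/(K1K2)) = 1 / (1 + 10^+1.70 + 10^-0.07)
   = 1 / (1 + 50.119 + 0.85114) = 1/51.970 = 0.01924
[CO3²⁻] = α₂ × DIC = 0.01924 × 1.90 = 0.03656 mmol/kg
Ksp = 10^(−6.17) = 6.761×10^-7
Ω = [Ca²⁺][CO3²⁻]/Ksp = (4.88×10^-3)(3.656×10^-5) / 6.761×10^-7 = 0.264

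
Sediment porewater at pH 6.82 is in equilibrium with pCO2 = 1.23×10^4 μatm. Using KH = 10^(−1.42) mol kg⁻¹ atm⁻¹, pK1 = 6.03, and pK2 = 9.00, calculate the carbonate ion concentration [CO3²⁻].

[CO2*] = KH · pCO2 = 10^(−1.42) × 1.23×10^4×10^-6 = 4.676×10^-4 mol/kg
α₀ = 1/(1 + K1/[H⁺] + K1K2/[H⁺]²) = 1/(1 + 10^+0.79 + 10^-1.39) = 0.1388
DIC = [CO2*]/α₀ = 4.676×10^-4 / 0.1388 = 3.370 mmol/kg
[CO3²⁻] = α₂·DIC; α₂ = 0.005653, so [CO3²⁻] = 0.005653 × 3.370 = 0.0191 mmol/kg = 19.1 μmol/kg

[CO3²⁻] = 19.1 μmol/kg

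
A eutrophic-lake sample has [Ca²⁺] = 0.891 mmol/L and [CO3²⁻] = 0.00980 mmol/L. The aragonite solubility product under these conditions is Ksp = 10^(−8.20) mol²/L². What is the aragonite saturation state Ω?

Ω = 1.38

Ksp = 10^(−8.20) = 6.310×10^-9
Ω = [Ca²⁺][CO3²⁻]/Ksp = (0.891×10^-3)(0.00980×10^-3) / 6.310×10^-9 = 1.38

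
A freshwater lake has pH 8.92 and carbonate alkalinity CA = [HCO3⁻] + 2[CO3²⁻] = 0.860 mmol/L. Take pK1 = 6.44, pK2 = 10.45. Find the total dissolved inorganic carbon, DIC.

DIC = 0.839 mmol/L

CA = [HCO3⁻] + 2[CO3²⁻] = (α₁ + 2α₂)·DIC
At pH 8.92: [H⁺]/K1 = 10^-2.48 = 0.0033113, K2/[H⁺] = 10^-1.53 = 0.029512
α₁ = 1/(1 + 0.0033113 + 0.029512) = 1/1.0328 = 0.9682; α₂ = α₁·K2/[H⁺] = 0.02857
α₁ + 2α₂ = 1.0254
DIC = CA / (α₁ + 2α₂) = 0.860 / 1.0254 = 0.839 mmol/L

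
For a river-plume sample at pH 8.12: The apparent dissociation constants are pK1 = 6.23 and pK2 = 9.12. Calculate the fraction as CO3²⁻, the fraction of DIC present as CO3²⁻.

α₂ = 1 / (1 + [H⁺]/K2 + [H⁺]²/(K1K2)) = 1 / (1 + 10^+1.00 + 10^-0.89)
   = 1 / (1 + 10.000 + 0.12882) = 1/11.129 = 0.08986

α₂ = 0.0899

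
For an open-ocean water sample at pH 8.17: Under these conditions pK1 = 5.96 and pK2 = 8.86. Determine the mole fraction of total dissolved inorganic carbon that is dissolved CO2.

α₀ = 1 / (1 + K1/[H⁺] + K1K2/[H⁺]²) = 1 / (1 + 10^+2.21 + 10^+1.52)
   = 1 / (1 + 162.18 + 33.113) = 1/196.29 = 0.005094

α₀ = 0.00509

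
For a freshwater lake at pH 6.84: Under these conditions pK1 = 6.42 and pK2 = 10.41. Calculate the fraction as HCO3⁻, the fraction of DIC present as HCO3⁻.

α₁ = 1 / (1 + [H⁺]/K1 + K2/[H⁺]) = 1 / (1 + 10^-0.42 + 10^-3.57)
   = 1 / (1 + 0.38019 + 0.00026915) = 1/1.3805 = 0.7244

α₁ = 0.724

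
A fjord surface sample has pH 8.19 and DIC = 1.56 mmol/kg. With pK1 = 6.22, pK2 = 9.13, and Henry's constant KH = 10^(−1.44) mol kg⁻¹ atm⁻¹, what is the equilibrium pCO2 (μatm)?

α₀ = 1 / (1 + K1/[H⁺] + K1K2/[H⁺]²) = 1 / (1 + 10^+1.97 + 10^+1.03)
   = 1 / (1 + 93.325 + 10.715) = 1/105.04 = 0.009520
[CO2*] = α₀ × DIC = 0.009520 × 1.56 = 0.01485 mmol/kg = 14.85 μmol/kg
pCO2 = [CO2*]/KH = 1.485×10^-5 / 3.631×10^-2 = 409 μatm

pCO2 = 409 μatm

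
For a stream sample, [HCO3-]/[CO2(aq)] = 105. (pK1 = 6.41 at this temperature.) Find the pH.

From K1 = [H⁺][HCO3-]/[CO2(aq)]:  pH = pK1 + log₁₀([HCO3-]/[CO2(aq)])
log₁₀(105) = +2.021
pH = 6.41 + (+2.021) = 8.43

pH = 8.43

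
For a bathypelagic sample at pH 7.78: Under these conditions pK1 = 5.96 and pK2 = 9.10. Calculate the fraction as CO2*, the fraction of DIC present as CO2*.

α₀ = 1 / (1 + K1/[H⁺] + K1K2/[H⁺]²) = 1 / (1 + 10^+1.82 + 10^+0.50)
   = 1 / (1 + 66.069 + 3.1623) = 1/70.232 = 0.01424

α₀ = 0.0142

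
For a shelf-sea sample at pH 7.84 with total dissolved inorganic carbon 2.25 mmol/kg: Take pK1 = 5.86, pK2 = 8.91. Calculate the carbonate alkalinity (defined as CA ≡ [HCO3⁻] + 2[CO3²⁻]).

CA = 2.40 mmol/kg

CA = [HCO3⁻] + 2[CO3²⁻] = (α₁ + 2α₂)·DIC
At pH 7.84: [H⁺]/K1 = 10^-1.98 = 0.010471, K2/[H⁺] = 10^-1.07 = 0.085114
α₁ = 1/(1 + 0.010471 + 0.085114) = 1/1.0956 = 0.9128; α₂ = α₁·K2/[H⁺] = 0.07769
α₁ + 2α₂ = 1.0681
CA = 1.0681 × 2.25 = 2.40 mmol/kg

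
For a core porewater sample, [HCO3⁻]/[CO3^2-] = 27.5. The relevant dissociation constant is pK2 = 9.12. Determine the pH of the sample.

pH = 7.68

From K2 = [H⁺][CO3^2-]/[HCO3⁻]:  pH = pK2 − log₁₀([HCO3⁻]/[CO3^2-])
log₁₀(27.5) = +1.439
pH = 9.12 − (+1.439) = 7.68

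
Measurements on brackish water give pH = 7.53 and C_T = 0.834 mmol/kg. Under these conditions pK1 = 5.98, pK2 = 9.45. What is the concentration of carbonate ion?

[CO3²⁻] = 9.64 μmol/kg

α₂ = 1 / (1 + [H⁺]/K2 + [H⁺]²/(K1K2)) = 1 / (1 + 10^+1.92 + 10^+0.37)
   = 1 / (1 + 83.176 + 2.3442) = 1/86.521 = 0.01156
[CO3²⁻] = α₂ × DIC = 0.01156 × 0.834 = 0.00964 mmol/kg = 9.64 μmol/kg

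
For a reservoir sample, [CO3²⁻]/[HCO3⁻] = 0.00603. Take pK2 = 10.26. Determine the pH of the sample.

pH = 8.04

From K2 = [H⁺][CO3²⁻]/[HCO3⁻]:  pH = pK2 + log₁₀([CO3²⁻]/[HCO3⁻])
log₁₀(0.00603) = -2.220
pH = 10.26 + (-2.220) = 8.04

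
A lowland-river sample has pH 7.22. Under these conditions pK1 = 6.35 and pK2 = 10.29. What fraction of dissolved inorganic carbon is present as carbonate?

α₂ = 1 / (1 + [H⁺]/K2 + [H⁺]²/(K1K2)) = 1 / (1 + 10^+3.07 + 10^+2.20)
   = 1 / (1 + 1174.9 + 158.49) = 1/1334.4 = 0.0007494

α₂ = 0.000749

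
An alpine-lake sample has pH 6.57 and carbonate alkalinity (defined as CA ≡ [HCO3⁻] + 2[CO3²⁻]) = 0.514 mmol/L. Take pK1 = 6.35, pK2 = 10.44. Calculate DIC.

DIC = 0.824 mmol/L

CA = [HCO3⁻] + 2[CO3²⁻] = (α₁ + 2α₂)·DIC
At pH 6.57: [H⁺]/K1 = 10^-0.22 = 0.60256, K2/[H⁺] = 10^-3.87 = 0.00013490
α₁ = 1/(1 + 0.60256 + 0.00013490) = 1/1.6027 = 0.6239; α₂ = α₁·K2/[H⁺] = 8.417×10^-5
α₁ + 2α₂ = 0.6241
DIC = CA / (α₁ + 2α₂) = 0.514 / 0.6241 = 0.824 mmol/L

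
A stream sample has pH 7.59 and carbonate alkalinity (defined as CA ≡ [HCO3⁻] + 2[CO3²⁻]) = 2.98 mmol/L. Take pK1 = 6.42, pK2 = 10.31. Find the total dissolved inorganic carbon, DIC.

DIC = 3.18 mmol/L

CA = [HCO3⁻] + 2[CO3²⁻] = (α₁ + 2α₂)·DIC
At pH 7.59: [H⁺]/K1 = 10^-1.17 = 0.067608, K2/[H⁺] = 10^-2.72 = 0.0019055
α₁ = 1/(1 + 0.067608 + 0.0019055) = 1/1.0695 = 0.9350; α₂ = α₁·K2/[H⁺] = 0.001782
α₁ + 2α₂ = 0.9386
DIC = CA / (α₁ + 2α₂) = 2.98 / 0.9386 = 3.18 mmol/L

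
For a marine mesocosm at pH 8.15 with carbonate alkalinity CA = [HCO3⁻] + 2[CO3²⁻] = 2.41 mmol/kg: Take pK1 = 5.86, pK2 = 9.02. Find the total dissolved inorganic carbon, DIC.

DIC = 2.16 mmol/kg

CA = [HCO3⁻] + 2[CO3²⁻] = (α₁ + 2α₂)·DIC
At pH 8.15: [H⁺]/K1 = 10^-2.29 = 0.0051286, K2/[H⁺] = 10^-0.87 = 0.13490
α₁ = 1/(1 + 0.0051286 + 0.13490) = 1/1.1400 = 0.8772; α₂ = α₁·K2/[H⁺] = 0.1183
α₁ + 2α₂ = 1.1138
DIC = CA / (α₁ + 2α₂) = 2.41 / 1.1138 = 2.16 mmol/kg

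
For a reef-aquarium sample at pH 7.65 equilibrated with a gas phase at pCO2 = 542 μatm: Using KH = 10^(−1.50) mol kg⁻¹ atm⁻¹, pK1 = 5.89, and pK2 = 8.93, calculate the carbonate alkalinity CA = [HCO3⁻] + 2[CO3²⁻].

CA = 1.09 mmol/kg

[CO2*] = KH · pCO2 = 10^(−1.50) × 542×10^-6 = 1.714×10^-5 mol/kg
α₀ = 1/(1 + K1/[H⁺] + K1K2/[H⁺]²) = 1/(1 + 10^+1.76 + 10^+0.48) = 0.01624
DIC = [CO2*]/α₀ = 1.714×10^-5 / 0.01624 = 1.055 mmol/kg
CA = (α₁ + 2α₂)·DIC = (0.9347 + 2×0.04905) × 1.055 = 1.09 mmol/kg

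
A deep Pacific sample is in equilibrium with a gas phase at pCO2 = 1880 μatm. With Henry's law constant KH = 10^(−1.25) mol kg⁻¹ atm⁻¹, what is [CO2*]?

KH = 10^(−1.25) = 5.623×10^-2 mol kg⁻¹ atm⁻¹
[CO2*] = KH · pCO2 = 5.623×10^-2 × 1880×10^-6 atm = 1.06×10^-4 mol/kg

[CO2*] = 106 μmol/kg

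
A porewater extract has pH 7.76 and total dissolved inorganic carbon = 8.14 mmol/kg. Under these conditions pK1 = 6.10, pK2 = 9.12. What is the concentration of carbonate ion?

α₂ = 1 / (1 + [H⁺]/K2 + [H⁺]²/(K1K2)) = 1 / (1 + 10^+1.36 + 10^-0.30)
   = 1 / (1 + 22.909 + 0.50119) = 1/24.410 = 0.04097
[CO3²⁻] = α₂ × DIC = 0.04097 × 8.14 = 0.333 mmol/kg

[CO3²⁻] = 0.333 mmol/kg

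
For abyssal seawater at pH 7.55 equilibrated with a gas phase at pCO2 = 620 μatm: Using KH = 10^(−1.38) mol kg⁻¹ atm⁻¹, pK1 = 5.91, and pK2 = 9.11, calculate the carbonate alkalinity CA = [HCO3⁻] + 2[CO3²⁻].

CA = 1.19 mmol/kg

[CO2*] = KH · pCO2 = 10^(−1.38) × 620×10^-6 = 2.585×10^-5 mol/kg
α₀ = 1/(1 + K1/[H⁺] + K1K2/[H⁺]²) = 1/(1 + 10^+1.64 + 10^+0.08) = 0.02181
DIC = [CO2*]/α₀ = 2.585×10^-5 / 0.02181 = 1.185 mmol/kg
CA = (α₁ + 2α₂)·DIC = (0.9520 + 2×0.02622) × 1.185 = 1.19 mmol/kg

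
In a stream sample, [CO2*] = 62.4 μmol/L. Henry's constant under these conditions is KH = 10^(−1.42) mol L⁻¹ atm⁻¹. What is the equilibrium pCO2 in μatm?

pCO2 = 1640 μatm

KH = 10^(−1.42) = 3.802×10^-2 mol L⁻¹ atm⁻¹
pCO2 = [CO2*]/KH = 62.4×10^-6 / 3.802×10^-2 = 1.64×10^-3 atm = 1640 μatm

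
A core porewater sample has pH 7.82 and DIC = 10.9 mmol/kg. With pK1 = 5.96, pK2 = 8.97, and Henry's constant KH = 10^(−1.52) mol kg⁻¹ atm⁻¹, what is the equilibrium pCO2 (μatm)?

pCO2 = 4590 μatm

α₀ = 1 / (1 + K1/[H⁺] + K1K2/[H⁺]²) = 1 / (1 + 10^+1.86 + 10^+0.71)
   = 1 / (1 + 72.444 + 5.1286) = 1/78.572 = 0.01273
[CO2*] = α₀ × DIC = 0.01273 × 10.9 = 0.1387 mmol/kg
pCO2 = [CO2*]/KH = 1.387×10^-4 / 3.020×10^-2 = 4590 μatm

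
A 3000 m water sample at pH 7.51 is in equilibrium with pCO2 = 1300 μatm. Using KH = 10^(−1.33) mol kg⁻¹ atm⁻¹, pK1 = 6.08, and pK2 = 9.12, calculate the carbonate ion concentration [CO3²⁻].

[CO3²⁻] = 0.0402 mmol/kg

[CO2*] = KH · pCO2 = 10^(−1.33) × 1300×10^-6 = 6.081×10^-5 mol/kg
α₀ = 1/(1 + K1/[H⁺] + K1K2/[H⁺]²) = 1/(1 + 10^+1.43 + 10^-0.18) = 0.03499
DIC = [CO2*]/α₀ = 6.081×10^-5 / 0.03499 = 1.738 mmol/kg
[CO3²⁻] = α₂·DIC; α₂ = 0.02312, so [CO3²⁻] = 0.02312 × 1.738 = 0.0402 mmol/kg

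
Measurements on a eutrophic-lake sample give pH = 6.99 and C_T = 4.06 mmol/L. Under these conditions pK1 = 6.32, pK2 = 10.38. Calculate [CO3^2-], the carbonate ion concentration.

[CO3²⁻] = 1.36 μmol/L

α₂ = 1 / (1 + [H⁺]/K2 + [H⁺]²/(K1K2)) = 1 / (1 + 10^+3.39 + 10^+2.72)
   = 1 / (1 + 2454.7 + 524.81) = 1/2980.5 = 0.0003355
[CO3²⁻] = α₂ × DIC = 0.0003355 × 4.06 = 0.00136 mmol/L = 1.36 μmol/L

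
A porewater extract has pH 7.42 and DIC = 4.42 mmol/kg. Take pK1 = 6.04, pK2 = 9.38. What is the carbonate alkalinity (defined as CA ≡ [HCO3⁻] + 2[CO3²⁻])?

CA = 4.29 mmol/kg

CA = [HCO3⁻] + 2[CO3²⁻] = (α₁ + 2α₂)·DIC
At pH 7.42: [H⁺]/K1 = 10^-1.38 = 0.041687, K2/[H⁺] = 10^-1.96 = 0.010965
α₁ = 1/(1 + 0.041687 + 0.010965) = 1/1.0527 = 0.9500; α₂ = α₁·K2/[H⁺] = 0.01042
α₁ + 2α₂ = 0.9708
CA = 0.9708 × 4.42 = 4.29 mmol/kg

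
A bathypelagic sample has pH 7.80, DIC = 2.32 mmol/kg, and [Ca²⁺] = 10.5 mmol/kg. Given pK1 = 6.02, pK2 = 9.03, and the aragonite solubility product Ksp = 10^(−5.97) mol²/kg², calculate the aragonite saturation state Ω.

α₂ = 1 / (1 + [H⁺]/K2 + [H⁺]²/(K1K2)) = 1 / (1 + 10^+1.23 + 10^-0.55)
   = 1 / (1 + 16.982 + 0.28184) = 1/18.264 = 0.05475
[CO3²⁻] = α₂ × DIC = 0.05475 × 2.32 = 0.1270 mmol/kg
Ksp = 10^(−5.97) = 1.072×10^-6
Ω = [Ca²⁺][CO3²⁻]/Ksp = (10.5×10^-3)(1.270×10^-4) / 1.072×10^-6 = 1.24

Ω = 1.24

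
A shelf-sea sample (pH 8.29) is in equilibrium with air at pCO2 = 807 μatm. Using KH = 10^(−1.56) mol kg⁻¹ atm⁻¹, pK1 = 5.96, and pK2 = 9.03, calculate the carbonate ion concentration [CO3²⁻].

[CO3²⁻] = 0.865 mmol/kg

[CO2*] = KH · pCO2 = 10^(−1.56) × 807×10^-6 = 2.223×10^-5 mol/kg
α₀ = 1/(1 + K1/[H⁺] + K1K2/[H⁺]²) = 1/(1 + 10^+2.33 + 10^+1.59) = 0.003942
DIC = [CO2*]/α₀ = 2.223×10^-5 / 0.003942 = 5.639 mmol/kg
[CO3²⁻] = α₂·DIC; α₂ = 0.1533, so [CO3²⁻] = 0.1533 × 5.639 = 0.865 mmol/kg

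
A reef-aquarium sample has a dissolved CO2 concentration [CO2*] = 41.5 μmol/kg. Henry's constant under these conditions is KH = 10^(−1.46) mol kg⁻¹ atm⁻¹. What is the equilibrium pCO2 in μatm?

KH = 10^(−1.46) = 3.467×10^-2 mol kg⁻¹ atm⁻¹
pCO2 = [CO2*]/KH = 41.5×10^-6 / 3.467×10^-2 = 1.20×10^-3 atm = 1200 μatm

pCO2 = 1200 μatm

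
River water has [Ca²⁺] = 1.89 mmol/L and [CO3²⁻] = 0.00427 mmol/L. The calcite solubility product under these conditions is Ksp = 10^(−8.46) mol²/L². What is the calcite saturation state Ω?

Ksp = 10^(−8.46) = 3.467×10^-9
Ω = [Ca²⁺][CO3²⁻]/Ksp = (1.89×10^-3)(0.00427×10^-3) / 3.467×10^-9 = 2.33

Ω = 2.33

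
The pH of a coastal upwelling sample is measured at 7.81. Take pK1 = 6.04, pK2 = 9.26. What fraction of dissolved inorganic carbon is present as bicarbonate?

α₁ = 0.950

α₁ = 1 / (1 + [H⁺]/K1 + K2/[H⁺]) = 1 / (1 + 10^-1.77 + 10^-1.45)
   = 1 / (1 + 0.016982 + 0.035481) = 1/1.0525 = 0.9502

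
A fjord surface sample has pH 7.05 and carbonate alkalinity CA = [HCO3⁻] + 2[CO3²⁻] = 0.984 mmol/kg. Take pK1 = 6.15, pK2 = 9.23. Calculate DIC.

CA = [HCO3⁻] + 2[CO3²⁻] = (α₁ + 2α₂)·DIC
At pH 7.05: [H⁺]/K1 = 10^-0.90 = 0.12589, K2/[H⁺] = 10^-2.18 = 0.0066069
α₁ = 1/(1 + 0.12589 + 0.0066069) = 1/1.1325 = 0.8830; α₂ = α₁·K2/[H⁺] = 0.005834
α₁ + 2α₂ = 0.8947
DIC = CA / (α₁ + 2α₂) = 0.984 / 0.8947 = 1.10 mmol/kg

DIC = 1.10 mmol/kg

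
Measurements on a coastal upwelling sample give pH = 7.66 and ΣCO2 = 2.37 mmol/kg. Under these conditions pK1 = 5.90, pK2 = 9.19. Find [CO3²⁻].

[CO3²⁻] = 0.0668 mmol/kg

α₂ = 1 / (1 + [H⁺]/K2 + [H⁺]²/(K1K2)) = 1 / (1 + 10^+1.53 + 10^-0.23)
   = 1 / (1 + 33.884 + 0.58884) = 1/35.473 = 0.02819
[CO3²⁻] = α₂ × DIC = 0.02819 × 2.37 = 0.0668 mmol/kg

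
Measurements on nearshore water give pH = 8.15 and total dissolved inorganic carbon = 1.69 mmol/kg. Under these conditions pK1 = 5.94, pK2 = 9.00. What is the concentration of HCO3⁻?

α₁ = 1 / (1 + [H⁺]/K1 + K2/[H⁺]) = 1 / (1 + 10^-2.21 + 10^-0.85)
   = 1 / (1 + 0.0061660 + 0.14125) = 1/1.1474 = 0.8715
[HCO3⁻] = α₁ × DIC = 0.8715 × 1.69 = 1.47 mmol/kg

[HCO3⁻] = 1.47 mmol/kg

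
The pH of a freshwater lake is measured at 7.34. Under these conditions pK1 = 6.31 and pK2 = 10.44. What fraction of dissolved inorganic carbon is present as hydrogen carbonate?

α₁ = 0.914

α₁ = 1 / (1 + [H⁺]/K1 + K2/[H⁺]) = 1 / (1 + 10^-1.03 + 10^-3.10)
   = 1 / (1 + 0.093325 + 0.00079433) = 1/1.0941 = 0.9140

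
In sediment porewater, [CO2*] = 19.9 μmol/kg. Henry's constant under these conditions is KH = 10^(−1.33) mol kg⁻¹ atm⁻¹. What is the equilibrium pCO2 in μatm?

pCO2 = 425 μatm

KH = 10^(−1.33) = 4.677×10^-2 mol kg⁻¹ atm⁻¹
pCO2 = [CO2*]/KH = 19.9×10^-6 / 4.677×10^-2 = 4.25×10^-4 atm = 425 μatm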